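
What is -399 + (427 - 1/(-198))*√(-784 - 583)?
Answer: -399 + 84547*I*√1367/198 ≈ -399.0 + 15788.0*I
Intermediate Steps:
-399 + (427 - 1/(-198))*√(-784 - 583) = -399 + (427 - 1*(-1/198))*√(-1367) = -399 + (427 + 1/198)*(I*√1367) = -399 + 84547*(I*√1367)/198 = -399 + 84547*I*√1367/198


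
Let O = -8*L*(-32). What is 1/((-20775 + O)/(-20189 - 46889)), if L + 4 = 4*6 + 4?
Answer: 67078/14631 ≈ 4.5846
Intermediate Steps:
L = 24 (L = -4 + (4*6 + 4) = -4 + (24 + 4) = -4 + 28 = 24)
O = 6144 (O = -8*24*(-32) = -192*(-32) = 6144)
1/((-20775 + O)/(-20189 - 46889)) = 1/((-20775 + 6144)/(-20189 - 46889)) = 1/(-14631/(-67078)) = 1/(-14631*(-1/67078)) = 1/(14631/67078) = 67078/14631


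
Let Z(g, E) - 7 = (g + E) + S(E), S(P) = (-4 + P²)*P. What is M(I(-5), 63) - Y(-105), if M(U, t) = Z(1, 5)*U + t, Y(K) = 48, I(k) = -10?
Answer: -1165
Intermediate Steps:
S(P) = P*(-4 + P²)
Z(g, E) = 7 + E + g + E*(-4 + E²) (Z(g, E) = 7 + ((g + E) + E*(-4 + E²)) = 7 + ((E + g) + E*(-4 + E²)) = 7 + (E + g + E*(-4 + E²)) = 7 + E + g + E*(-4 + E²))
M(U, t) = t + 118*U (M(U, t) = (7 + 1 + 5³ - 3*5)*U + t = (7 + 1 + 125 - 15)*U + t = 118*U + t = t + 118*U)
M(I(-5), 63) - Y(-105) = (63 + 118*(-10)) - 1*48 = (63 - 1180) - 48 = -1117 - 48 = -1165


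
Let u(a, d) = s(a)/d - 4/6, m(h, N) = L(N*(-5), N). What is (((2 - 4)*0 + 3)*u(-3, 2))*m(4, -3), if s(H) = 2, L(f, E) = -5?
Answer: -5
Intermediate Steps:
m(h, N) = -5
u(a, d) = -⅔ + 2/d (u(a, d) = 2/d - 4/6 = 2/d - 4*⅙ = 2/d - ⅔ = -⅔ + 2/d)
(((2 - 4)*0 + 3)*u(-3, 2))*m(4, -3) = (((2 - 4)*0 + 3)*(-⅔ + 2/2))*(-5) = ((-2*0 + 3)*(-⅔ + 2*(½)))*(-5) = ((0 + 3)*(-⅔ + 1))*(-5) = (3*(⅓))*(-5) = 1*(-5) = -5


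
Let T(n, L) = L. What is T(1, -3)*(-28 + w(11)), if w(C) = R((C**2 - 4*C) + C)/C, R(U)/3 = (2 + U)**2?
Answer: -71976/11 ≈ -6543.3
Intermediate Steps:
R(U) = 3*(2 + U)**2
w(C) = 3*(2 + C**2 - 3*C)**2/C (w(C) = (3*(2 + ((C**2 - 4*C) + C))**2)/C = (3*(2 + (C**2 - 3*C))**2)/C = (3*(2 + C**2 - 3*C)**2)/C = 3*(2 + C**2 - 3*C)**2/C)
T(1, -3)*(-28 + w(11)) = -3*(-28 + 3*(2 + 11*(-3 + 11))**2/11) = -3*(-28 + 3*(1/11)*(2 + 11*8)**2) = -3*(-28 + 3*(1/11)*(2 + 88)**2) = -3*(-28 + 3*(1/11)*90**2) = -3*(-28 + 3*(1/11)*8100) = -3*(-28 + 24300/11) = -3*23992/11 = -71976/11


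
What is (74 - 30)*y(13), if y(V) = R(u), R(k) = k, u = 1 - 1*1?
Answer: 0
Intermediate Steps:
u = 0 (u = 1 - 1 = 0)
y(V) = 0
(74 - 30)*y(13) = (74 - 30)*0 = 44*0 = 0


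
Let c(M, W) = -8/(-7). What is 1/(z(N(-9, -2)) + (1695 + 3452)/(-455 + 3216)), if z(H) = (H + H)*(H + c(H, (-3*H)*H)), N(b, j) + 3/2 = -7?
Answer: 38654/4906569 ≈ 0.0078780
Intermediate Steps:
N(b, j) = -17/2 (N(b, j) = -3/2 - 7 = -17/2)
c(M, W) = 8/7 (c(M, W) = -8*(-⅐) = 8/7)
z(H) = 2*H*(8/7 + H) (z(H) = (H + H)*(H + 8/7) = (2*H)*(8/7 + H) = 2*H*(8/7 + H))
1/(z(N(-9, -2)) + (1695 + 3452)/(-455 + 3216)) = 1/((2/7)*(-17/2)*(8 + 7*(-17/2)) + (1695 + 3452)/(-455 + 3216)) = 1/((2/7)*(-17/2)*(8 - 119/2) + 5147/2761) = 1/((2/7)*(-17/2)*(-103/2) + 5147*(1/2761)) = 1/(1751/14 + 5147/2761) = 1/(4906569/38654) = 38654/4906569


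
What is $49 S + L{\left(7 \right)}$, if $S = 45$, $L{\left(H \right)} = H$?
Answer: $2212$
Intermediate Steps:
$49 S + L{\left(7 \right)} = 49 \cdot 45 + 7 = 2205 + 7 = 2212$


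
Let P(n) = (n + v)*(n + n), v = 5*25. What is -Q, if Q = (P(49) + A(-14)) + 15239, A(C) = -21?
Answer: -32270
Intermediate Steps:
v = 125
P(n) = 2*n*(125 + n) (P(n) = (n + 125)*(n + n) = (125 + n)*(2*n) = 2*n*(125 + n))
Q = 32270 (Q = (2*49*(125 + 49) - 21) + 15239 = (2*49*174 - 21) + 15239 = (17052 - 21) + 15239 = 17031 + 15239 = 32270)
-Q = -1*32270 = -32270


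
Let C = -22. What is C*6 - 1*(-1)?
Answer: -131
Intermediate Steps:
C*6 - 1*(-1) = -22*6 - 1*(-1) = -132 + 1 = -131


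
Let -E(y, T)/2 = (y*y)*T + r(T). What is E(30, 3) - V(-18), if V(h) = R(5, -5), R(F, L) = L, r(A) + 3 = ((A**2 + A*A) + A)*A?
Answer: -5515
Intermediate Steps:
r(A) = -3 + A*(A + 2*A**2) (r(A) = -3 + ((A**2 + A*A) + A)*A = -3 + ((A**2 + A**2) + A)*A = -3 + (2*A**2 + A)*A = -3 + (A + 2*A**2)*A = -3 + A*(A + 2*A**2))
V(h) = -5
E(y, T) = 6 - 4*T**3 - 2*T**2 - 2*T*y**2 (E(y, T) = -2*((y*y)*T + (-3 + T**2 + 2*T**3)) = -2*(y**2*T + (-3 + T**2 + 2*T**3)) = -2*(T*y**2 + (-3 + T**2 + 2*T**3)) = -2*(-3 + T**2 + 2*T**3 + T*y**2) = 6 - 4*T**3 - 2*T**2 - 2*T*y**2)
E(30, 3) - V(-18) = (6 - 4*3**3 - 2*3**2 - 2*3*30**2) - 1*(-5) = (6 - 4*27 - 2*9 - 2*3*900) + 5 = (6 - 108 - 18 - 5400) + 5 = -5520 + 5 = -5515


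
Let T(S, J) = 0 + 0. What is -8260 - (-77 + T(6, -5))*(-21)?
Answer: -9877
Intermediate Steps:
T(S, J) = 0
-8260 - (-77 + T(6, -5))*(-21) = -8260 - (-77 + 0)*(-21) = -8260 - (-77)*(-21) = -8260 - 1*1617 = -8260 - 1617 = -9877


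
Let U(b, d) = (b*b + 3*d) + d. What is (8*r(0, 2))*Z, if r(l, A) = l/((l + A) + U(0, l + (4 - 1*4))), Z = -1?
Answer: 0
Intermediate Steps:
U(b, d) = b² + 4*d (U(b, d) = (b² + 3*d) + d = b² + 4*d)
r(l, A) = l/(A + 5*l) (r(l, A) = l/((l + A) + (0² + 4*(l + (4 - 1*4)))) = l/((A + l) + (0 + 4*(l + (4 - 4)))) = l/((A + l) + (0 + 4*(l + 0))) = l/((A + l) + (0 + 4*l)) = l/((A + l) + 4*l) = l/(A + 5*l))
(8*r(0, 2))*Z = (8*(0/(2 + 5*0)))*(-1) = (8*(0/(2 + 0)))*(-1) = (8*(0/2))*(-1) = (8*(0*(½)))*(-1) = (8*0)*(-1) = 0*(-1) = 0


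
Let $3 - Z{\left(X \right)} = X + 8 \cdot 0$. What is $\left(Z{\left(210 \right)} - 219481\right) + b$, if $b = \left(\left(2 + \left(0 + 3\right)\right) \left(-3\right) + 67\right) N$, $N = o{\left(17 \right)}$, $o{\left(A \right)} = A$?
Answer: $-218804$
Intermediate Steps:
$N = 17$
$Z{\left(X \right)} = 3 - X$ ($Z{\left(X \right)} = 3 - \left(X + 8 \cdot 0\right) = 3 - \left(X + 0\right) = 3 - X$)
$b = 884$ ($b = \left(\left(2 + \left(0 + 3\right)\right) \left(-3\right) + 67\right) 17 = \left(\left(2 + 3\right) \left(-3\right) + 67\right) 17 = \left(5 \left(-3\right) + 67\right) 17 = \left(-15 + 67\right) 17 = 52 \cdot 17 = 884$)
$\left(Z{\left(210 \right)} - 219481\right) + b = \left(\left(3 - 210\right) - 219481\right) + 884 = \left(-207 - 219481\right) + 884 = -219688 + 884 = -218804$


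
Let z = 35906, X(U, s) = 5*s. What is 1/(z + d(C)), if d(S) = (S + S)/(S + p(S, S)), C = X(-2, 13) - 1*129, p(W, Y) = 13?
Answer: 51/1831334 ≈ 2.7849e-5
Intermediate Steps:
C = -64 (C = 5*13 - 1*129 = 65 - 129 = -64)
d(S) = 2*S/(13 + S) (d(S) = (S + S)/(S + 13) = (2*S)/(13 + S) = 2*S/(13 + S))
1/(z + d(C)) = 1/(35906 + 2*(-64)/(13 - 64)) = 1/(35906 + 2*(-64)/(-51)) = 1/(35906 + 2*(-64)*(-1/51)) = 1/(35906 + 128/51) = 1/(1831334/51) = 51/1831334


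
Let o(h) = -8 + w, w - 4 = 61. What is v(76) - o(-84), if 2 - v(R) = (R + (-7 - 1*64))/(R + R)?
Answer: -8365/152 ≈ -55.033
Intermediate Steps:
w = 65 (w = 4 + 61 = 65)
v(R) = 2 - (-71 + R)/(2*R) (v(R) = 2 - (R + (-7 - 1*64))/(R + R) = 2 - (R + (-7 - 64))/(2*R) = 2 - (R - 71)*1/(2*R) = 2 - (-71 + R)*1/(2*R) = 2 - (-71 + R)/(2*R))
o(h) = 57 (o(h) = -8 + 65 = 57)
v(76) - o(-84) = (1/2)*(71 + 3*76)/76 - 1*57 = (1/2)*(1/76)*(71 + 228) - 57 = (1/2)*(1/76)*299 - 57 = 299/152 - 57 = -8365/152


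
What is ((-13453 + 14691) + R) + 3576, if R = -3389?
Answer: 1425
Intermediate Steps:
((-13453 + 14691) + R) + 3576 = ((-13453 + 14691) - 3389) + 3576 = (1238 - 3389) + 3576 = -2151 + 3576 = 1425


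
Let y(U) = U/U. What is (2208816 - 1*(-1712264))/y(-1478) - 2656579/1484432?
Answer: 5820573969981/1484432 ≈ 3.9211e+6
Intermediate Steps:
y(U) = 1
(2208816 - 1*(-1712264))/y(-1478) - 2656579/1484432 = (2208816 - 1*(-1712264))/1 - 2656579/1484432 = (2208816 + 1712264)*1 - 2656579*1/1484432 = 3921080*1 - 2656579/1484432 = 3921080 - 2656579/1484432 = 5820573969981/1484432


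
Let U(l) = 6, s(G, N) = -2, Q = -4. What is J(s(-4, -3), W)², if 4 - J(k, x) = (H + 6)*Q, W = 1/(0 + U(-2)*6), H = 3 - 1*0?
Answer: 1600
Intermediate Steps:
H = 3 (H = 3 + 0 = 3)
W = 1/36 (W = 1/(0 + 6*6) = 1/(0 + 36) = 1/36 ≈ 0.027778)
J(k, x) = 40 (J(k, x) = 4 - (3 + 6)*(-4) = 4 - 9*(-4) = 4 - 1*(-36) = 4 + 36 = 40)
J(s(-4, -3), W)² = 40² = 1600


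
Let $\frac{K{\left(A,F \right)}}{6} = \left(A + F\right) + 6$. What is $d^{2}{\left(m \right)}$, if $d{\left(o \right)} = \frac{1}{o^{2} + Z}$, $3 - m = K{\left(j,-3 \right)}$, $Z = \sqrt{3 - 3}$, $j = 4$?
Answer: $\frac{1}{2313441} \approx 4.3226 \cdot 10^{-7}$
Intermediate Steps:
$Z = 0$ ($Z = \sqrt{0} = 0$)
$K{\left(A,F \right)} = 36 + 6 A + 6 F$ ($K{\left(A,F \right)} = 6 \left(\left(A + F\right) + 6\right) = 6 \left(6 + A + F\right) = 36 + 6 A + 6 F$)
$m = -39$ ($m = 3 - \left(36 + 6 \cdot 4 + 6 \left(-3\right)\right) = 3 - \left(36 + 24 - 18\right) = 3 - 42 = -39$)
$d{\left(o \right)} = \frac{1}{o^{2}}$ ($d{\left(o \right)} = \frac{1}{o^{2} + 0} = \frac{1}{o^{2}}$)
$d^{2}{\left(m \right)} = \left(\frac{1}{1521}\right)^{2} = \frac{1}{2313441}$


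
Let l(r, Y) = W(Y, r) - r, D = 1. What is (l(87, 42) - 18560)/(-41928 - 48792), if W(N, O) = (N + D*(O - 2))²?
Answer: 1259/45360 ≈ 0.027756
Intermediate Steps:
W(N, O) = (-2 + N + O)² (W(N, O) = (N + 1*(O - 2))² = (N + 1*(-2 + O))² = (N + (-2 + O))² = (-2 + N + O)²)
l(r, Y) = (-2 + Y + r)² - r
(l(87, 42) - 18560)/(-41928 - 48792) = (((-2 + 42 + 87)² - 1*87) - 18560)/(-41928 - 48792) = ((127² - 87) - 18560)/(-90720) = ((16129 - 87) - 18560)*(-1/90720) = (16042 - 18560)*(-1/90720) = -2518*(-1/90720) = 1259/45360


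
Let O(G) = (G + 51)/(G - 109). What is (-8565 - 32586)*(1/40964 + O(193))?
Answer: -445147825/3724 ≈ -1.1953e+5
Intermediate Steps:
O(G) = (51 + G)/(-109 + G)
(-8565 - 32586)*(1/40964 + O(193)) = (-8565 - 32586)*(1/40964 + (51 + 193)/(-109 + 193)) = -41151*(1/40964 + 244/84) = -41151*(1/40964 + (1/84)*244) = -41151*(1/40964 + 61/21) = -41151*356975/122892 = -445147825/3724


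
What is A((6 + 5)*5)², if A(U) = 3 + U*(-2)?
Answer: 11449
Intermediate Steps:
A(U) = 3 - 2*U
A((6 + 5)*5)² = (3 - 2*(6 + 5)*5)² = (3 - 22*5)² = (3 - 2*55)² = (3 - 110)² = (-107)² = 11449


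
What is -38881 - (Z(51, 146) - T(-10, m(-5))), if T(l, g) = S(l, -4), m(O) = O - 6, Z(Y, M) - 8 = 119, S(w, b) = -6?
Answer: -39014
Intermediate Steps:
Z(Y, M) = 127 (Z(Y, M) = 8 + 119 = 127)
m(O) = -6 + O
T(l, g) = -6
-38881 - (Z(51, 146) - T(-10, m(-5))) = -38881 - (127 - 1*(-6)) = -38881 - (127 + 6) = -38881 - 1*133 = -38881 - 133 = -39014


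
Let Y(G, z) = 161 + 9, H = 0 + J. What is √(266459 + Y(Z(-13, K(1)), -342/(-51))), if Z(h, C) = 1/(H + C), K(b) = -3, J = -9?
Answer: √266629 ≈ 516.36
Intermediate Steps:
H = -9 (H = 0 - 9 = -9)
Z(h, C) = 1/(-9 + C)
Y(G, z) = 170
√(266459 + Y(Z(-13, K(1)), -342/(-51))) = √(266459 + 170) = √266629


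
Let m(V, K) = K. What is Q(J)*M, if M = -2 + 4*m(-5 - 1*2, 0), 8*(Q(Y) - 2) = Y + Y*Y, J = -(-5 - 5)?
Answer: -63/2 ≈ -31.500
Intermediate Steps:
J = 10 (J = -1*(-10) = 10)
Q(Y) = 2 + Y/8 + Y²/8 (Q(Y) = 2 + (Y + Y*Y)/8 = 2 + (Y + Y²)/8 = 2 + (Y/8 + Y²/8) = 2 + Y/8 + Y²/8)
M = -2 (M = -2 + 4*0 = -2 + 0 = -2)
Q(J)*M = (2 + (⅛)*10 + (⅛)*10²)*(-2) = (2 + 5/4 + (⅛)*100)*(-2) = (2 + 5/4 + 25/2)*(-2) = (63/4)*(-2) = -63/2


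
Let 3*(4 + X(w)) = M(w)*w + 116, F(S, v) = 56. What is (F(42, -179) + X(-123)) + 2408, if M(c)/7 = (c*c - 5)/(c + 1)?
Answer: 6968138/183 ≈ 38077.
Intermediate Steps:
M(c) = 7*(-5 + c²)/(1 + c) (M(c) = 7*((c*c - 5)/(c + 1)) = 7*((c² - 5)/(1 + c)) = 7*((-5 + c²)/(1 + c)) = 7*(-5 + c²)/(1 + c))
X(w) = 104/3 + 7*w*(-5 + w²)/(3*(1 + w)) (X(w) = -4 + ((7*(-5 + w²)/(1 + w))*w + 116)/3 = -4 + (7*w*(-5 + w²)/(1 + w) + 116)/3 = -4 + (116 + 7*w*(-5 + w²)/(1 + w))/3 = -4 + (116/3 + 7*w*(-5 + w²)/(3*(1 + w))) = 104/3 + 7*w*(-5 + w²)/(3*(1 + w)))
(F(42, -179) + X(-123)) + 2408 = (56 + (104 + 7*(-123)³ + 69*(-123))/(3*(1 - 123))) + 2408 = (56 + (⅓)*(104 + 7*(-1860867) - 8487)/(-122)) + 2408 = (56 + (⅓)*(-1/122)*(104 - 13026069 - 8487)) + 2408 = (56 + (⅓)*(-1/122)*(-13034452)) + 2408 = (56 + 6517226/183) + 2408 = 6527474/183 + 2408 = 6968138/183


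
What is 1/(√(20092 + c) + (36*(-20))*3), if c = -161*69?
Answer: -2160/4656617 - √8983/4656617 ≈ -0.00048421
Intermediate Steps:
c = -11109
1/(√(20092 + c) + (36*(-20))*3) = 1/(√(20092 - 11109) + (36*(-20))*3) = 1/(√8983 - 720*3) = 1/(√8983 - 2160) = 1/(-2160 + √8983)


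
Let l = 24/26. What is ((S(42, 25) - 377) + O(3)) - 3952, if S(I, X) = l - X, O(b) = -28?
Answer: -56954/13 ≈ -4381.1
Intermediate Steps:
l = 12/13 (l = 24*(1/26) = 12/13 ≈ 0.92308)
S(I, X) = 12/13 - X
((S(42, 25) - 377) + O(3)) - 3952 = (((12/13 - 1*25) - 377) - 28) - 3952 = (((12/13 - 25) - 377) - 28) - 3952 = ((-313/13 - 377) - 28) - 3952 = (-5214/13 - 28) - 3952 = -5578/13 - 3952 = -56954/13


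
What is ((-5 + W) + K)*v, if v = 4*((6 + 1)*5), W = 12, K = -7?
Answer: 0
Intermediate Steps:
v = 140 (v = 4*(7*5) = 4*35 = 140)
((-5 + W) + K)*v = ((-5 + 12) - 7)*140 = (7 - 7)*140 = 0*140 = 0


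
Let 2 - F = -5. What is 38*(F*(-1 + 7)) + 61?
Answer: 1657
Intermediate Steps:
F = 7 (F = 2 - 1*(-5) = 2 + 5 = 7)
38*(F*(-1 + 7)) + 61 = 38*(7*(-1 + 7)) + 61 = 38*(7*6) + 61 = 38*42 + 61 = 1596 + 61 = 1657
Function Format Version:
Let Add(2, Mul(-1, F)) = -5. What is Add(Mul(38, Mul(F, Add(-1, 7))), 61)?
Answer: 1657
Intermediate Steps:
F = 7 (F = Add(2, Mul(-1, -5)) = Add(2, 5) = 7)
Add(Mul(38, Mul(F, Add(-1, 7))), 61) = Add(Mul(38, Mul(7, Add(-1, 7))), 61) = Add(Mul(38, Mul(7, 6)), 61) = Add(Mul(38, 42), 61) = Add(1596, 61) = 1657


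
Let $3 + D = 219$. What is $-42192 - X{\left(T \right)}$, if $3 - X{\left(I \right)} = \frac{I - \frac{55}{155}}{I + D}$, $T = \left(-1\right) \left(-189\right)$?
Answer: $- \frac{529752377}{12555} \approx -42195.0$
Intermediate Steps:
$D = 216$ ($D = -3 + 219 = 216$)
$T = 189$
$X{\left(I \right)} = 3 - \frac{- \frac{11}{31} + I}{216 + I}$ ($X{\left(I \right)} = 3 - \frac{I - \frac{55}{155}}{I + 216} = 3 - \frac{I - \frac{11}{31}}{216 + I} = 3 - \frac{- \frac{11}{31} + I}{216 + I}$)
$-42192 - X{\left(T \right)} = -42192 - \frac{20099 + 62 \cdot 189}{31 \left(216 + 189\right)} = -42192 - \frac{20099 + 11718}{31 \cdot 405} = -42192 - \frac{1}{31} \cdot \frac{1}{405} \cdot 31817 = -42192 - \frac{31817}{12555} = - \frac{529752377}{12555}$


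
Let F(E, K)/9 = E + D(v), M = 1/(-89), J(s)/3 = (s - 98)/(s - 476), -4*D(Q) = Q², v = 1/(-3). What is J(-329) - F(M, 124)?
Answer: 79523/40940 ≈ 1.9424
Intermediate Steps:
v = -⅓ (v = 1*(-⅓) = -⅓ ≈ -0.33333)
D(Q) = -Q²/4
J(s) = 3*(-98 + s)/(-476 + s) (J(s) = 3*((s - 98)/(s - 476)) = 3*((-98 + s)/(-476 + s)) = 3*(-98 + s)/(-476 + s))
M = -1/89 ≈ -0.011236
F(E, K) = -¼ + 9*E (F(E, K) = 9*(E - (-⅓)²/4) = 9*(E - ¼*⅑) = 9*(E - 1/36) = 9*(-1/36 + E) = -¼ + 9*E)
J(-329) - F(M, 124) = 3*(-98 - 329)/(-476 - 329) - (-¼ + 9*(-1/89)) = 3*(-427)/(-805) - (-¼ - 9/89) = 3*(-1/805)*(-427) - 1*(-125/356) = 183/115 + 125/356 = 79523/40940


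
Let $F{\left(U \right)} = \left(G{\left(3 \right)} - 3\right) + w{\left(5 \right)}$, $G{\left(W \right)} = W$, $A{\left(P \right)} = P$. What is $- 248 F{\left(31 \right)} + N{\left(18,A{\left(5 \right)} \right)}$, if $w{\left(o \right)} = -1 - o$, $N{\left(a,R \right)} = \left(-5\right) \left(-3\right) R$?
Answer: $1563$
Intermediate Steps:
$N{\left(a,R \right)} = 15 R$
$F{\left(U \right)} = -6$ ($F{\left(U \right)} = \left(3 - 3\right) - 6 = 0 - 6 = -6$)
$- 248 F{\left(31 \right)} + N{\left(18,A{\left(5 \right)} \right)} = \left(-248\right) \left(-6\right) + 15 \cdot 5 = 1488 + 75 = 1563$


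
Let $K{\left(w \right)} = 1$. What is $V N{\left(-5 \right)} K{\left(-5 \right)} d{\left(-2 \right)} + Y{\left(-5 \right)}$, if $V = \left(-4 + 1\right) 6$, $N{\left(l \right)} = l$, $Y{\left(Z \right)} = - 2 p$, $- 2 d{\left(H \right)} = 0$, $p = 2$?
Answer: $-4$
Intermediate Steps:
$d{\left(H \right)} = 0$ ($d{\left(H \right)} = \left(- \frac{1}{2}\right) 0 = 0$)
$Y{\left(Z \right)} = -4$ ($Y{\left(Z \right)} = \left(-2\right) 2 = -4$)
$V = -18$ ($V = \left(-3\right) 6 = -18$)
$V N{\left(-5 \right)} K{\left(-5 \right)} d{\left(-2 \right)} + Y{\left(-5 \right)} = \left(-18\right) \left(-5\right) 1 \cdot 0 - 4 = 90 \cdot 1 \cdot 0 - 4 = 90 \cdot 0 - 4 = 0 - 4 = -4$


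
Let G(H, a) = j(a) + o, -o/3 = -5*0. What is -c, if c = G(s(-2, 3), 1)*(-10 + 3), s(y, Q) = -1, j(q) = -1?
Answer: -7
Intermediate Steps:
o = 0 (o = -(-15)*0 = -3*0 = 0)
G(H, a) = -1 (G(H, a) = -1 + 0 = -1)
c = 7 (c = -(-10 + 3) = -1*(-7) = 7)
-c = -1*7 = -7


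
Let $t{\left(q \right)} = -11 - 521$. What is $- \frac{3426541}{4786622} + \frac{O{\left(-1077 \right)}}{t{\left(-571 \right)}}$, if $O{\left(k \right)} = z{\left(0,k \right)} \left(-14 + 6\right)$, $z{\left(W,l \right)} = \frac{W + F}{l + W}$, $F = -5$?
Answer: $- \frac{490773293161}{685640521902} \approx -0.71579$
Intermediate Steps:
$t{\left(q \right)} = -532$ ($t{\left(q \right)} = -11 - 521 = -532$)
$z{\left(W,l \right)} = \frac{-5 + W}{W + l}$ ($z{\left(W,l \right)} = \frac{W - 5}{l + W} = \frac{-5 + W}{W + l}$)
$O{\left(k \right)} = \frac{40}{k}$ ($O{\left(k \right)} = \frac{-5 + 0}{0 + k} \left(-14 + 6\right) = \frac{1}{k} \left(-5\right) \left(-8\right) = - \frac{5}{k} \left(-8\right) = \frac{40}{k}$)
$- \frac{3426541}{4786622} + \frac{O{\left(-1077 \right)}}{t{\left(-571 \right)}} = - \frac{3426541}{4786622} + \frac{40 \frac{1}{-1077}}{-532} = \left(-3426541\right) \frac{1}{4786622} + 40 \left(- \frac{1}{1077}\right) \left(- \frac{1}{532}\right) = - \frac{3426541}{4786622} - - \frac{10}{143241} = - \frac{3426541}{4786622} + \frac{10}{143241} = - \frac{490773293161}{685640521902}$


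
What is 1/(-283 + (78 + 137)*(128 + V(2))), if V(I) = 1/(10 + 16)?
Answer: 26/708377 ≈ 3.6704e-5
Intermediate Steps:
V(I) = 1/26
1/(-283 + (78 + 137)*(128 + V(2))) = 1/(-283 + (78 + 137)*(128 + 1/26)) = 1/(-283 + 215*(3329/26)) = 1/(-283 + 715735/26) = 1/(708377/26) = 26/708377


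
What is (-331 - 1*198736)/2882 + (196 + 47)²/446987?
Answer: -8073652901/117110594 ≈ -68.940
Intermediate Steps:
(-331 - 1*198736)/2882 + (196 + 47)²/446987 = (-331 - 198736)*(1/2882) + 243²*(1/446987) = -199067*1/2882 + 59049*(1/446987) = -18097/262 + 59049/446987 = -8073652901/117110594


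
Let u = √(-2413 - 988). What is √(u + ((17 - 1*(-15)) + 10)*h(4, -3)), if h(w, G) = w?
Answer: √(168 + I*√3401) ≈ 13.15 + 2.2175*I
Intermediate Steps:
u = I*√3401 (u = √(-3401) = I*√3401 ≈ 58.318*I)
√(u + ((17 - 1*(-15)) + 10)*h(4, -3)) = √(I*√3401 + ((17 - 1*(-15)) + 10)*4) = √(I*√3401 + ((17 + 15) + 10)*4) = √(I*√3401 + (32 + 10)*4) = √(I*√3401 + 42*4) = √(I*√3401 + 168) = √(168 + I*√3401)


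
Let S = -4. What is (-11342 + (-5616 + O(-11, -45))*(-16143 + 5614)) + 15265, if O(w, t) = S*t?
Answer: 57239567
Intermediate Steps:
O(w, t) = -4*t
(-11342 + (-5616 + O(-11, -45))*(-16143 + 5614)) + 15265 = (-11342 + (-5616 - 4*(-45))*(-16143 + 5614)) + 15265 = (-11342 + (-5616 + 180)*(-10529)) + 15265 = (-11342 - 5436*(-10529)) + 15265 = (-11342 + 57235644) + 15265 = 57224302 + 15265 = 57239567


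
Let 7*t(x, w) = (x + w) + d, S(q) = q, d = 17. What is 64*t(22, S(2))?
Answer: 2624/7 ≈ 374.86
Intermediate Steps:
t(x, w) = 17/7 + w/7 + x/7 (t(x, w) = ((x + w) + 17)/7 = ((w + x) + 17)/7 = (17 + w + x)/7 = 17/7 + w/7 + x/7)
64*t(22, S(2)) = 64*(17/7 + (⅐)*2 + (⅐)*22) = 64*(17/7 + 2/7 + 22/7) = 64*(41/7) = 2624/7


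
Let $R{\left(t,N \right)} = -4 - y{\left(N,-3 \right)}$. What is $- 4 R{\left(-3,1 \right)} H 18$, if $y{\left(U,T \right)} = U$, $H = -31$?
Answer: $-11160$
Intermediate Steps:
$R{\left(t,N \right)} = -4 - N$
$- 4 R{\left(-3,1 \right)} H 18 = - 4 \left(-4 - 1\right) \left(-31\right) 18 = \left(-4\right) \left(-5\right) \left(-31\right) 18 = 20 \left(-31\right) 18 = \left(-620\right) 18 = -11160$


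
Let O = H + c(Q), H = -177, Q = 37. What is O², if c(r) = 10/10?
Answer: 30976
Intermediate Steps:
c(r) = 1 (c(r) = 10*(⅒) = 1)
O = -176 (O = -177 + 1 = -176)
O² = (-176)² = 30976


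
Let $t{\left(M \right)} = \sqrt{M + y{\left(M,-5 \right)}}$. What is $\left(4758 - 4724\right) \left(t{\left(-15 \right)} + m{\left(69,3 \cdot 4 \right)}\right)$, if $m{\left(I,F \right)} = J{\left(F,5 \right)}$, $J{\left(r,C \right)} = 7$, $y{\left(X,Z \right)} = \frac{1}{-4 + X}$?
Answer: $238 + \frac{34 i \sqrt{5434}}{19} \approx 238.0 + 131.91 i$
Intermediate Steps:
$m{\left(I,F \right)} = 7$
$t{\left(M \right)} = \sqrt{M + \frac{1}{-4 + M}}$
$\left(4758 - 4724\right) \left(t{\left(-15 \right)} + m{\left(69,3 \cdot 4 \right)}\right) = \left(4758 - 4724\right) \left(\sqrt{\frac{1 - 15 \left(-4 - 15\right)}{-4 - 15}} + 7\right) = 34 \left(\sqrt{\frac{1 - -285}{-19}} + 7\right) = 34 \left(\sqrt{- \frac{1 + 285}{19}} + 7\right) = 34 \left(\sqrt{\left(- \frac{1}{19}\right) 286} + 7\right) = 34 \left(\sqrt{- \frac{286}{19}} + 7\right) = 34 \left(\frac{i \sqrt{5434}}{19} + 7\right) = 34 \left(7 + \frac{i \sqrt{5434}}{19}\right) = 238 + \frac{34 i \sqrt{5434}}{19}$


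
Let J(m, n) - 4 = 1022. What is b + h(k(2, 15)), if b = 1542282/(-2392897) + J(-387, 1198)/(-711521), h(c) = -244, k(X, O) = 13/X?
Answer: -416533358929472/1702596466337 ≈ -244.65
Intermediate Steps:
J(m, n) = 1026 (J(m, n) = 4 + 1022 = 1026)
b = -1099821143244/1702596466337 (b = 1542282/(-2392897) + 1026/(-711521) = 1542282*(-1/2392897) + 1026*(-1/711521) = -1542282/2392897 - 1026/711521 = -1099821143244/1702596466337 ≈ -0.64597)
b + h(k(2, 15)) = -1099821143244/1702596466337 - 244 = -416533358929472/1702596466337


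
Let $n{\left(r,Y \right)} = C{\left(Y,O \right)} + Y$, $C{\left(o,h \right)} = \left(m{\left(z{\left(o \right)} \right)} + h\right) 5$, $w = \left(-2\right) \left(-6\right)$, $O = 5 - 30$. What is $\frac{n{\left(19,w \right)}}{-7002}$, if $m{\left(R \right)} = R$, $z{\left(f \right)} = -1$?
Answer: $\frac{59}{3501} \approx 0.016852$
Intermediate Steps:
$O = -25$ ($O = 5 - 30 = -25$)
$w = 12$
$C{\left(o,h \right)} = -5 + 5 h$ ($C{\left(o,h \right)} = \left(-1 + h\right) 5 = -5 + 5 h$)
$n{\left(r,Y \right)} = -130 + Y$ ($n{\left(r,Y \right)} = \left(-5 + 5 \left(-25\right)\right) + Y = \left(-5 - 125\right) + Y = -130 + Y$)
$\frac{n{\left(19,w \right)}}{-7002} = \frac{-130 + 12}{-7002} = \left(-118\right) \left(- \frac{1}{7002}\right) = \frac{59}{3501}$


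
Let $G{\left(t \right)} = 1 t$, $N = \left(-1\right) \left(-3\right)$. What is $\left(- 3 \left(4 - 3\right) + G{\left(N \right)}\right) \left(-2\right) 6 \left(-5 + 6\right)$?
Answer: $0$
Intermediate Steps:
$N = 3$
$G{\left(t \right)} = t$
$\left(- 3 \left(4 - 3\right) + G{\left(N \right)}\right) \left(-2\right) 6 \left(-5 + 6\right) = \left(- 3 \left(4 - 3\right) + 3\right) \left(-2\right) 6 \left(-5 + 6\right) = \left(\left(-3\right) 1 + 3\right) \left(\left(-12\right) 1\right) = \left(-3 + 3\right) \left(-12\right) = 0 \left(-12\right) = 0$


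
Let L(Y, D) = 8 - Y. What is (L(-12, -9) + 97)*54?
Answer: 6318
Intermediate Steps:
(L(-12, -9) + 97)*54 = ((8 - 1*(-12)) + 97)*54 = ((8 + 12) + 97)*54 = (20 + 97)*54 = 117*54 = 6318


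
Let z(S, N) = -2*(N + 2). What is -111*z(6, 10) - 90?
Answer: 2574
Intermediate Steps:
z(S, N) = -4 - 2*N (z(S, N) = -2*(2 + N) = -4 - 2*N)
-111*z(6, 10) - 90 = -111*(-4 - 2*10) - 90 = -111*(-4 - 20) - 90 = -111*(-24) - 90 = 2664 - 90 = 2574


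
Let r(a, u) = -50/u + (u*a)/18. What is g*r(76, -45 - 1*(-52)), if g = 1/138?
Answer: 706/4347 ≈ 0.16241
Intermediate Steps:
r(a, u) = -50/u + a*u/18 (r(a, u) = -50/u + (a*u)*(1/18) = -50/u + a*u/18)
g = 1/138 ≈ 0.0072464
g*r(76, -45 - 1*(-52)) = (-50/(-45 - 1*(-52)) + (1/18)*76*(-45 - 1*(-52)))/138 = (-50/(-45 + 52) + (1/18)*76*(-45 + 52))/138 = (-50/7 + (1/18)*76*7)/138 = (-50*⅐ + 266/9)/138 = (-50/7 + 266/9)/138 = (1/138)*(1412/63) = 706/4347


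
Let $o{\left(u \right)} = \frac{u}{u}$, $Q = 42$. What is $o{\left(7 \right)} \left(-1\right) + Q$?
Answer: $41$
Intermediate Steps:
$o{\left(u \right)} = 1$
$o{\left(7 \right)} \left(-1\right) + Q = 1 \left(-1\right) + 42 = -1 + 42 = 41$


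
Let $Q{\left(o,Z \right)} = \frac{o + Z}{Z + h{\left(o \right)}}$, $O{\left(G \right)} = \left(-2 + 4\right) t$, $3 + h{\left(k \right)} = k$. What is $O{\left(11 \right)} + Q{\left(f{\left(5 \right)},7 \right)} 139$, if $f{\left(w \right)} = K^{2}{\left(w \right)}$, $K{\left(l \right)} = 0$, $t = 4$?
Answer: $\frac{1005}{4} \approx 251.25$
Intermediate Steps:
$h{\left(k \right)} = -3 + k$
$f{\left(w \right)} = 0$ ($f{\left(w \right)} = 0^{2} = 0$)
$O{\left(G \right)} = 8$ ($O{\left(G \right)} = \left(-2 + 4\right) 4 = 2 \cdot 4 = 8$)
$Q{\left(o,Z \right)} = \frac{Z + o}{-3 + Z + o}$ ($Q{\left(o,Z \right)} = \frac{o + Z}{Z + \left(-3 + o\right)} = \frac{Z + o}{-3 + Z + o}$)
$O{\left(11 \right)} + Q{\left(f{\left(5 \right)},7 \right)} 139 = 8 + \frac{7 + 0}{-3 + 7 + 0} \cdot 139 = 8 + \frac{1}{4} \cdot 7 \cdot 139 = 8 + \frac{7}{4} \cdot 139 = 8 + \frac{973}{4} = \frac{1005}{4}$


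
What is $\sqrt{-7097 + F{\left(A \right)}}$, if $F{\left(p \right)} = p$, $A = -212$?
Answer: $i \sqrt{7309} \approx 85.493 i$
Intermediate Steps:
$\sqrt{-7097 + F{\left(A \right)}} = \sqrt{-7097 - 212} = \sqrt{-7309} = i \sqrt{7309}$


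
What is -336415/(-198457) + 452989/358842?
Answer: 210618669403/71214706794 ≈ 2.9575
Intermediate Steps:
-336415/(-198457) + 452989/358842 = -336415*(-1/198457) + 452989*(1/358842) = 336415/198457 + 452989/358842 = 210618669403/71214706794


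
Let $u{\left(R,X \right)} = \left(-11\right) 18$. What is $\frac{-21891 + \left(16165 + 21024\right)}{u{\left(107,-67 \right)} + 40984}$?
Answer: $\frac{7649}{20393} \approx 0.37508$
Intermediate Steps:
$u{\left(R,X \right)} = -198$
$\frac{-21891 + \left(16165 + 21024\right)}{u{\left(107,-67 \right)} + 40984} = \frac{-21891 + \left(16165 + 21024\right)}{-198 + 40984} = \frac{-21891 + 37189}{40786} = 15298 \cdot \frac{1}{40786} = \frac{7649}{20393}$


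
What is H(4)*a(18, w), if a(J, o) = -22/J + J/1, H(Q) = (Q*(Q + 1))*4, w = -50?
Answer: 12080/9 ≈ 1342.2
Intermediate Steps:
H(Q) = 4*Q*(1 + Q) (H(Q) = (Q*(1 + Q))*4 = 4*Q*(1 + Q))
a(J, o) = J - 22/J (a(J, o) = -22/J + J*1 = -22/J + J = J - 22/J)
H(4)*a(18, w) = (4*4*(1 + 4))*(18 - 22/18) = (4*4*5)*(18 - 22*1/18) = 80*(18 - 11/9) = 80*(151/9) = 12080/9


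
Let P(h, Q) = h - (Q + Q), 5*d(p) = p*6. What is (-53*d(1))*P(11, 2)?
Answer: -2226/5 ≈ -445.20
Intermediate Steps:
d(p) = 6*p/5 (d(p) = (p*6)/5 = (6*p)/5 = 6*p/5)
P(h, Q) = h - 2*Q
(-53*d(1))*P(11, 2) = (-318/5)*(11 - 2*2) = (-53*6/5)*(11 - 4) = -318/5*7 = -2226/5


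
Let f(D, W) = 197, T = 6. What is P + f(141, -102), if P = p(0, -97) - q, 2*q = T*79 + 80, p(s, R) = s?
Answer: -80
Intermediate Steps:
q = 277 (q = (6*79 + 80)/2 = (474 + 80)/2 = (½)*554 = 277)
P = -277 (P = 0 - 1*277 = 0 - 277 = -277)
P + f(141, -102) = -277 + 197 = -80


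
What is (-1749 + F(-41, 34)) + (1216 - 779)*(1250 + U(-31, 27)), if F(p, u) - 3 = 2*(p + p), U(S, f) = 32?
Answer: 558324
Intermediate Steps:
F(p, u) = 3 + 4*p (F(p, u) = 3 + 2*(p + p) = 3 + 2*(2*p) = 3 + 4*p)
(-1749 + F(-41, 34)) + (1216 - 779)*(1250 + U(-31, 27)) = (-1749 + (3 + 4*(-41))) + (1216 - 779)*(1250 + 32) = (-1749 + (3 - 164)) + 437*1282 = (-1749 - 161) + 560234 = -1910 + 560234 = 558324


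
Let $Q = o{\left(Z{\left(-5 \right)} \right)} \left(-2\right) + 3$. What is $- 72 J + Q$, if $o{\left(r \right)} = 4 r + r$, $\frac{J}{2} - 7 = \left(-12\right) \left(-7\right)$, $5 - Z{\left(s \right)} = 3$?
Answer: $-13121$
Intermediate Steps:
$Z{\left(s \right)} = 2$ ($Z{\left(s \right)} = 5 - 3 = 2$)
$J = 182$ ($J = 14 + 2 \left(\left(-12\right) \left(-7\right)\right) = 14 + 2 \cdot 84 = 14 + 168 = 182$)
$o{\left(r \right)} = 5 r$
$Q = -17$ ($Q = 5 \cdot 2 \left(-2\right) + 3 = 10 \left(-2\right) + 3 = -20 + 3 = -17$)
$- 72 J + Q = \left(-72\right) 182 - 17 = -13104 - 17 = -13121$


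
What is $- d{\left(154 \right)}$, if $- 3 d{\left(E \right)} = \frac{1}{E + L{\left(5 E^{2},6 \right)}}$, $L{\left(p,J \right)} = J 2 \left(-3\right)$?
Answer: $\frac{1}{354} \approx 0.0028249$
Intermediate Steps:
$L{\left(p,J \right)} = - 6 J$ ($L{\left(p,J \right)} = 2 J \left(-3\right) = - 6 J$)
$d{\left(E \right)} = - \frac{1}{3 \left(-36 + E\right)}$ ($d{\left(E \right)} = - \frac{1}{3 \left(E - 36\right)} = - \frac{1}{3 \left(-36 + E\right)}$)
$- d{\left(154 \right)} = - \frac{-1}{-108 + 3 \cdot 154} = - \frac{-1}{-108 + 462} = - \frac{-1}{354} = \left(-1\right) \left(- \frac{1}{354}\right) = \frac{1}{354}$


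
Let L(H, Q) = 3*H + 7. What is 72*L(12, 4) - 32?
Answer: 3064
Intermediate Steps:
L(H, Q) = 7 + 3*H
72*L(12, 4) - 32 = 72*(7 + 3*12) - 32 = 72*(7 + 36) - 32 = 72*43 - 32 = 3096 - 32 = 3064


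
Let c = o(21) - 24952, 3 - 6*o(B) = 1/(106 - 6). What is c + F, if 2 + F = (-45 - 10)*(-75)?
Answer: -12497101/600 ≈ -20829.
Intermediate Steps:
o(B) = 299/600 (o(B) = 1/2 - 1/(6*(106 - 6)) = 1/2 - 1/6/100 = 1/2 - 1/6*1/100 = 1/2 - 1/600 = 299/600)
F = 4123 (F = -2 + (-45 - 10)*(-75) = -2 - 55*(-75) = -2 + 4125 = 4123)
c = -14970901/600 (c = 299/600 - 24952 = -14970901/600 ≈ -24952.)
c + F = -14970901/600 + 4123 = -12497101/600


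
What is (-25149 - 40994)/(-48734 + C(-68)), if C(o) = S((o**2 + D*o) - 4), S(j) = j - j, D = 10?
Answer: 9449/6962 ≈ 1.3572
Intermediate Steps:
S(j) = 0
C(o) = 0
(-25149 - 40994)/(-48734 + C(-68)) = (-25149 - 40994)/(-48734 + 0) = -66143/(-48734) = -66143*(-1/48734) = 9449/6962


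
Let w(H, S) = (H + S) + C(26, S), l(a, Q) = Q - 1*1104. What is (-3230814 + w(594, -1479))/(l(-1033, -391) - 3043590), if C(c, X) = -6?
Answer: 646341/609017 ≈ 1.0613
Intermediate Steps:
l(a, Q) = -1104 + Q (l(a, Q) = Q - 1104 = -1104 + Q)
w(H, S) = -6 + H + S (w(H, S) = (H + S) - 6 = -6 + H + S)
(-3230814 + w(594, -1479))/(l(-1033, -391) - 3043590) = (-3230814 + (-6 + 594 - 1479))/((-1104 - 391) - 3043590) = (-3230814 - 891)/(-1495 - 3043590) = -3231705/(-3045085) = -3231705*(-1/3045085) = 646341/609017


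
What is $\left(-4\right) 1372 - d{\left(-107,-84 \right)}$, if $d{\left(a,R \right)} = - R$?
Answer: $-5572$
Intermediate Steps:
$\left(-4\right) 1372 - d{\left(-107,-84 \right)} = \left(-4\right) 1372 - \left(-1\right) \left(-84\right) = -5488 - 84 = -5572$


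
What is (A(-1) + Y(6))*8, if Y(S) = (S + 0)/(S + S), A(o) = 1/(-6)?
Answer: 8/3 ≈ 2.6667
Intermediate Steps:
A(o) = -⅙
Y(S) = ½ (Y(S) = S/((2*S)) = S*(1/(2*S)) = ½)
(A(-1) + Y(6))*8 = (-⅙ + ½)*8 = (⅓)*8 = 8/3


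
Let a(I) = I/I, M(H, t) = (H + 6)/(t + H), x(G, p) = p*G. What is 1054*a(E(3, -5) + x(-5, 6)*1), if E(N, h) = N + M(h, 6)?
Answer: 1054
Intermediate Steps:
x(G, p) = G*p
M(H, t) = (6 + H)/(H + t)
E(N, h) = 1 + N (E(N, h) = N + (6 + h)/(h + 6) = N + (6 + h)/(6 + h) = N + 1 = 1 + N)
a(I) = 1
1054*a(E(3, -5) + x(-5, 6)*1) = 1054*1 = 1054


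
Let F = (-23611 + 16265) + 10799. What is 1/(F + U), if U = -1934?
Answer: 1/1519 ≈ 0.00065833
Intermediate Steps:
F = 3453 (F = -7346 + 10799 = 3453)
1/(F + U) = 1/(3453 - 1934) = 1/1519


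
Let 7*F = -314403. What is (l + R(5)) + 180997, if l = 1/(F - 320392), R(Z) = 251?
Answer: 463477779449/2557147 ≈ 1.8125e+5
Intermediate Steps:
F = -314403/7 (F = (⅐)*(-314403) = -314403/7 ≈ -44915.)
l = -7/2557147 (l = 1/(-314403/7 - 320392) = 1/(-2557147/7) = -7/2557147 ≈ -2.7374e-6)
(l + R(5)) + 180997 = (-7/2557147 + 251) + 180997 = 641843890/2557147 + 180997 = 463477779449/2557147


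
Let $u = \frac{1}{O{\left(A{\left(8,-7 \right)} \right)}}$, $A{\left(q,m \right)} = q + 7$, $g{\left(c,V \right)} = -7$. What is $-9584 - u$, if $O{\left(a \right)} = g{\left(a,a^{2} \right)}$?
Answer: $- \frac{67087}{7} \approx -9583.9$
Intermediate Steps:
$A{\left(q,m \right)} = 7 + q$
$O{\left(a \right)} = -7$
$u = - \frac{1}{7}$ ($u = \frac{1}{-7} = - \frac{1}{7} \approx -0.14286$)
$-9584 - u = -9584 - - \frac{1}{7} = -9584 + \frac{1}{7} = - \frac{67087}{7}$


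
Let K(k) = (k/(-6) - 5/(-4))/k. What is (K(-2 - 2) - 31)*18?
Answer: -4533/8 ≈ -566.63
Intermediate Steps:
K(k) = (5/4 - k/6)/k (K(k) = (k*(-⅙) - 5*(-¼))/k = (-k/6 + 5/4)/k = (5/4 - k/6)/k)
(K(-2 - 2) - 31)*18 = ((15 - 2*(-2 - 2))/(12*(-2 - 2)) - 31)*18 = ((1/12)*(15 - 2*(-4))/(-4) - 31)*18 = ((1/12)*(-¼)*(15 + 8) - 31)*18 = ((1/12)*(-¼)*23 - 31)*18 = (-23/48 - 31)*18 = -1511/48*18 = -4533/8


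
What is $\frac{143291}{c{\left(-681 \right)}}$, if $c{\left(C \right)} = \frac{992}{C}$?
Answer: $- \frac{97581171}{992} \approx -98368.0$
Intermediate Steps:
$\frac{143291}{c{\left(-681 \right)}} = \frac{143291}{992 \frac{1}{-681}} = \frac{143291}{992 \left(- \frac{1}{681}\right)} = \frac{143291}{- \frac{992}{681}} = 143291 \left(- \frac{681}{992}\right) = - \frac{97581171}{992}$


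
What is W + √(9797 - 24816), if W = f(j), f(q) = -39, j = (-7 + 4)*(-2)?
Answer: -39 + I*√15019 ≈ -39.0 + 122.55*I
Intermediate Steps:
j = 6 (j = -3*(-2) = 6)
W = -39
W + √(9797 - 24816) = -39 + √(9797 - 24816) = -39 + √(-15019) = -39 + I*√15019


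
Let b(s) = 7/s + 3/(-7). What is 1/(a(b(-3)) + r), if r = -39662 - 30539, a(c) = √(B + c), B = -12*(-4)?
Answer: -1474221/103491787471 - 5*√798/103491787471 ≈ -1.4246e-5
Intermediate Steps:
B = 48
b(s) = -3/7 + 7/s (b(s) = 7/s + 3*(-⅐) = 7/s - 3/7 = -3/7 + 7/s)
a(c) = √(48 + c)
r = -70201
1/(a(b(-3)) + r) = 1/(√(48 + (-3/7 + 7/(-3))) - 70201) = 1/(√(48 + (-3/7 + 7*(-⅓))) - 70201) = 1/(√(48 + (-3/7 - 7/3)) - 70201) = 1/(√(48 - 58/21) - 70201) = 1/(√(950/21) - 70201) = 1/(5*√798/21 - 70201) = 1/(-70201 + 5*√798/21)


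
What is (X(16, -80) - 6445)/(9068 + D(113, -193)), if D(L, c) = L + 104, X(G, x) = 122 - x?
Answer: -2081/3095 ≈ -0.67237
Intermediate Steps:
D(L, c) = 104 + L
(X(16, -80) - 6445)/(9068 + D(113, -193)) = ((122 - 1*(-80)) - 6445)/(9068 + (104 + 113)) = ((122 + 80) - 6445)/(9068 + 217) = (202 - 6445)/9285 = -6243*1/9285 = -2081/3095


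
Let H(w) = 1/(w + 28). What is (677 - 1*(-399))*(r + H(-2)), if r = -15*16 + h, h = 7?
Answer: -3258666/13 ≈ -2.5067e+5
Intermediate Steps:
H(w) = 1/(28 + w)
r = -233 (r = -15*16 + 7 = -240 + 7 = -233)
(677 - 1*(-399))*(r + H(-2)) = (677 - 1*(-399))*(-233 + 1/(28 - 2)) = (677 + 399)*(-233 + 1/26) = 1076*(-233 + 1/26) = 1076*(-6057/26) = -3258666/13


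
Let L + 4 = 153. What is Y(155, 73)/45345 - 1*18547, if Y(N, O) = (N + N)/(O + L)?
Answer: -18670504442/1006659 ≈ -18547.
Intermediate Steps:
L = 149 (L = -4 + 153 = 149)
Y(N, O) = 2*N/(149 + O) (Y(N, O) = (N + N)/(O + 149) = (2*N)/(149 + O) = 2*N/(149 + O))
Y(155, 73)/45345 - 1*18547 = (2*155/(149 + 73))/45345 - 1*18547 = (2*155/222)*(1/45345) - 18547 = (2*155*(1/222))*(1/45345) - 18547 = (155/111)*(1/45345) - 18547 = 31/1006659 - 18547 = -18670504442/1006659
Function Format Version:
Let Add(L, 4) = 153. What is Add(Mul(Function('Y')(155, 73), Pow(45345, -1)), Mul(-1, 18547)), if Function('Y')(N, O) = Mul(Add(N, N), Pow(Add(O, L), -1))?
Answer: Rational(-18670504442, 1006659) ≈ -18547.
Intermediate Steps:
L = 149 (L = Add(-4, 153) = 149)
Function('Y')(N, O) = Mul(2, N, Pow(Add(149, O), -1)) (Function('Y')(N, O) = Mul(Add(N, N), Pow(Add(O, 149), -1)) = Mul(Mul(2, N), Pow(Add(149, O), -1)) = Mul(2, N, Pow(Add(149, O), -1)))
Add(Mul(Function('Y')(155, 73), Pow(45345, -1)), Mul(-1, 18547)) = Add(Mul(Mul(2, 155, Pow(Add(149, 73), -1)), Pow(45345, -1)), Mul(-1, 18547)) = Add(Mul(Mul(2, 155, Pow(222, -1)), Rational(1, 45345)), -18547) = Add(Mul(Mul(2, 155, Rational(1, 222)), Rational(1, 45345)), -18547) = Add(Mul(Rational(155, 111), Rational(1, 45345)), -18547) = Add(Rational(31, 1006659), -18547) = Rational(-18670504442, 1006659)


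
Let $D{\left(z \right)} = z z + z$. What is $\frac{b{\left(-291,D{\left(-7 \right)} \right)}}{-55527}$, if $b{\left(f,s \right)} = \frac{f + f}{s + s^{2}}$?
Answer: $\frac{97}{16713627} \approx 5.8036 \cdot 10^{-6}$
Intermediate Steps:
$D{\left(z \right)} = z + z^{2}$ ($D{\left(z \right)} = z^{2} + z = z + z^{2}$)
$b{\left(f,s \right)} = \frac{2 f}{s + s^{2}}$
$\frac{b{\left(-291,D{\left(-7 \right)} \right)}}{-55527} = \frac{2 \left(-291\right) \frac{1}{\left(-7\right) \left(1 - 7\right)} \frac{1}{1 - 7 \left(1 - 7\right)}}{-55527} = 2 \left(-291\right) \frac{1}{\left(-7\right) \left(-6\right)} \frac{1}{1 - -42} \left(- \frac{1}{55527}\right) = 2 \left(-291\right) \frac{1}{42} \frac{1}{1 + 42} \left(- \frac{1}{55527}\right) = 2 \left(-291\right) \frac{1}{42} \cdot \frac{1}{43} \left(- \frac{1}{55527}\right) = \left(- \frac{97}{301}\right) \left(- \frac{1}{55527}\right) = \frac{97}{16713627}$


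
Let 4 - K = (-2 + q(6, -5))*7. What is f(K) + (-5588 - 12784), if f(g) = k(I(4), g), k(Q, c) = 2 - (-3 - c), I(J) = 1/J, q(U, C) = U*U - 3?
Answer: -18580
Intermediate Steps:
q(U, C) = -3 + U**2 (q(U, C) = U**2 - 3 = -3 + U**2)
K = -213 (K = 4 - (-2 + (-3 + 6**2))*7 = 4 - (-2 + (-3 + 36))*7 = 4 - (-2 + 33)*7 = 4 - 31*7 = 4 - 1*217 = 4 - 217 = -213)
k(Q, c) = 5 + c (k(Q, c) = 2 + (3 + c) = 5 + c)
f(g) = 5 + g
f(K) + (-5588 - 12784) = (5 - 213) + (-5588 - 12784) = -208 - 18372 = -18580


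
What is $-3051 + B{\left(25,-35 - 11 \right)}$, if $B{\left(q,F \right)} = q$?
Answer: $-3026$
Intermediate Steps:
$-3051 + B{\left(25,-35 - 11 \right)} = -3051 + 25 = -3026$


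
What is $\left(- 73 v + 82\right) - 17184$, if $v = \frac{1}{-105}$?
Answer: $- \frac{1795637}{105} \approx -17101.0$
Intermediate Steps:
$v = - \frac{1}{105} \approx -0.0095238$
$\left(- 73 v + 82\right) - 17184 = \left(\left(-73\right) \left(- \frac{1}{105}\right) + 82\right) - 17184 = \left(\frac{73}{105} + 82\right) - 17184 = \frac{8683}{105} - 17184 = - \frac{1795637}{105}$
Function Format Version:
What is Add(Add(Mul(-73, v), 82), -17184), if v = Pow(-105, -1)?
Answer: Rational(-1795637, 105) ≈ -17101.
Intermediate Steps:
v = Rational(-1, 105) ≈ -0.0095238
Add(Add(Mul(-73, v), 82), -17184) = Add(Add(Mul(-73, Rational(-1, 105)), 82), -17184) = Add(Add(Rational(73, 105), 82), -17184) = Add(Rational(8683, 105), -17184) = Rational(-1795637, 105)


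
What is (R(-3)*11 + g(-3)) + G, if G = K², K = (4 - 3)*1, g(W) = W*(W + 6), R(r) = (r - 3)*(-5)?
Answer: 322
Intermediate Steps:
R(r) = 15 - 5*r (R(r) = (-3 + r)*(-5) = 15 - 5*r)
g(W) = W*(6 + W)
K = 1 (K = 1*1 = 1)
G = 1 (G = 1² = 1)
(R(-3)*11 + g(-3)) + G = ((15 - 5*(-3))*11 - 3*(6 - 3)) + 1 = ((15 + 15)*11 - 3*3) + 1 = (30*11 - 9) + 1 = (330 - 9) + 1 = 321 + 1 = 322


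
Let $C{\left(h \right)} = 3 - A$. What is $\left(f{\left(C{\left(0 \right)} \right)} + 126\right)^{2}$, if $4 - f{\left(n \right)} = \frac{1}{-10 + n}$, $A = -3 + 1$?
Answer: $\frac{423801}{25} \approx 16952.0$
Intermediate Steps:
$A = -2$
$C{\left(h \right)} = 5$ ($C{\left(h \right)} = 3 - -2 = 3 + 2 = 5$)
$f{\left(n \right)} = 4 - \frac{1}{-10 + n}$
$\left(f{\left(C{\left(0 \right)} \right)} + 126\right)^{2} = \left(\frac{-41 + 4 \cdot 5}{-10 + 5} + 126\right)^{2} = \left(\frac{-41 + 20}{-5} + 126\right)^{2} = \left(\left(- \frac{1}{5}\right) \left(-21\right) + 126\right)^{2} = \left(\frac{21}{5} + 126\right)^{2} = \left(\frac{651}{5}\right)^{2} = \frac{423801}{25}$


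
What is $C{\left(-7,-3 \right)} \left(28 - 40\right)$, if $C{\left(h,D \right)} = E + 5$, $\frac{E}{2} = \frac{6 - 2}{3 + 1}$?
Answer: $-84$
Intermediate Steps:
$E = 2$ ($E = 2 \frac{6 - 2}{3 + 1} = 2 \cdot \frac{4}{4} = 2 \cdot 4 \cdot \frac{1}{4} = 2 \cdot 1 = 2$)
$C{\left(h,D \right)} = 7$ ($C{\left(h,D \right)} = 2 + 5 = 7$)
$C{\left(-7,-3 \right)} \left(28 - 40\right) = 7 \left(28 - 40\right) = 7 \left(-12\right) = -84$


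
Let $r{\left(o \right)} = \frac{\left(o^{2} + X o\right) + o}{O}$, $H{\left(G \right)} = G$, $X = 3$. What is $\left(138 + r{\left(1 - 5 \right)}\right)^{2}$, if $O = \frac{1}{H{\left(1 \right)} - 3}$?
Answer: $19044$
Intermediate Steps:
$O = - \frac{1}{2}$ ($O = \frac{1}{1 - 3} = \frac{1}{-2} = - \frac{1}{2} \approx -0.5$)
$r{\left(o \right)} = - 8 o - 2 o^{2}$ ($r{\left(o \right)} = \frac{\left(o^{2} + 3 o\right) + o}{- \frac{1}{2}} = \left(o^{2} + 4 o\right) \left(-2\right) = - 8 o - 2 o^{2}$)
$\left(138 + r{\left(1 - 5 \right)}\right)^{2} = \left(138 - 2 \left(1 - 5\right) \left(4 + \left(1 - 5\right)\right)\right)^{2} = \left(138 - - 8 \left(4 - 4\right)\right)^{2} = \left(138 - \left(-8\right) 0\right)^{2} = \left(138 + 0\right)^{2} = 138^{2} = 19044$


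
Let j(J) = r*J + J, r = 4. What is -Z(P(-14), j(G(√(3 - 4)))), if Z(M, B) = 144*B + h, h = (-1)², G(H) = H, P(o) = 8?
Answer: -1 - 720*I ≈ -1.0 - 720.0*I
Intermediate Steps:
h = 1
j(J) = 5*J (j(J) = 4*J + J = 5*J)
Z(M, B) = 1 + 144*B (Z(M, B) = 144*B + 1 = 1 + 144*B)
-Z(P(-14), j(G(√(3 - 4)))) = -(1 + 144*(5*√(3 - 4))) = -(1 + 144*(5*√(-1))) = -(1 + 144*(5*I)) = -(1 + 720*I) = -1 - 720*I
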